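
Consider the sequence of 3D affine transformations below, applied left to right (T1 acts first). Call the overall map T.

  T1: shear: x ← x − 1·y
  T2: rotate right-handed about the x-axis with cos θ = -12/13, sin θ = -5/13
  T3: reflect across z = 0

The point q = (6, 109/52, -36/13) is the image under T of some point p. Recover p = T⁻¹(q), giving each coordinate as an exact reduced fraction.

T1 = [1 -1 0 0; 0 1 0 0; 0 0 1 0; 0 0 0 1]
T2·T1 = [1 -1 0 0; 0 -12/13 5/13 0; 0 -5/13 -12/13 0; 0 0 0 1]
T3·…·T1 = [1 -1 0 0; 0 -12/13 5/13 0; 0 5/13 12/13 0; 0 0 0 1]
det M = -1; M⁻¹ = [1 -12/13 5/13 0; 0 -12/13 5/13 0; 0 5/13 12/13 0; 0 0 0 1]
M⁻¹ · (6, 109/52, -36/13)ᵀ = (3, -3, -7/4)ᵀ

p = (3, -3, -7/4)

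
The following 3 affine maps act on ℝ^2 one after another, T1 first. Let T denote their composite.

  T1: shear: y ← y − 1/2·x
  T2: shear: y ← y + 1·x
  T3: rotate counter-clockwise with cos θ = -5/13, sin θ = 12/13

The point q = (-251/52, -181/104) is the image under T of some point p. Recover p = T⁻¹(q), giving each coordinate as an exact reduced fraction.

T1 = [1 0 0; -1/2 1 0; 0 0 1]
T2·T1 = [1 0 0; 1/2 1 0; 0 0 1]
T3·…·T1 = [-11/13 -12/13 0; 19/26 -5/13 0; 0 0 1]
det M = 1; M⁻¹ = [-5/13 12/13 0; -19/26 -11/13 0; 0 0 1]
M⁻¹ · (-251/52, -181/104)ᵀ = (1/4, 5)ᵀ

p = (1/4, 5)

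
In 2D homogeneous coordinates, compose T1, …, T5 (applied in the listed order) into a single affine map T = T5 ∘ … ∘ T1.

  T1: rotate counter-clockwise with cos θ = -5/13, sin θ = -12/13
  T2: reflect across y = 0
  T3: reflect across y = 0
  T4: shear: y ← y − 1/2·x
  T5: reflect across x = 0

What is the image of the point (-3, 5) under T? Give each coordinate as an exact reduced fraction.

T1 rotate counter-clockwise with cos θ = -5/13, sin θ = -12/13: (-3, 5) → (75/13, 11/13)
T2 reflect across y = 0: (75/13, 11/13) → (75/13, -11/13)
T3 reflect across y = 0: (75/13, -11/13) → (75/13, 11/13)
T4 shear: y ← y − 1/2·x: (75/13, 11/13) → (75/13, -53/26)
T5 reflect across x = 0: (75/13, -53/26) → (-75/13, -53/26)

T(p) = (-75/13, -53/26)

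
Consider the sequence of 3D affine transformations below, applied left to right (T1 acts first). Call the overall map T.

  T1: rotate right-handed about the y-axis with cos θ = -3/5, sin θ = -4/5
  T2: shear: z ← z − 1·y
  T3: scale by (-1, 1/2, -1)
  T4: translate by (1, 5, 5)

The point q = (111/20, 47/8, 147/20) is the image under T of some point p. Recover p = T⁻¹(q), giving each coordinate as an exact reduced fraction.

p = (9/4, 7/4, 4)

T1 = [-3/5 0 -4/5 0; 0 1 0 0; 4/5 0 -3/5 0; 0 0 0 1]
T2·T1 = [-3/5 0 -4/5 0; 0 1 0 0; 4/5 -1 -3/5 0; 0 0 0 1]
T3·…·T1 = [3/5 0 4/5 0; 0 1/2 0 0; -4/5 1 3/5 0; 0 0 0 1]
T4·…·T1 = [3/5 0 4/5 1; 0 1/2 0 5; -4/5 1 3/5 5; 0 0 0 1]
det M = 1/2; M⁻¹ = [3/5 8/5 -4/5 -23/5; 0 2 0 -10; 4/5 -6/5 3/5 11/5; 0 0 0 1]
M⁻¹ · (111/20, 47/8, 147/20)ᵀ = (9/4, 7/4, 4)ᵀ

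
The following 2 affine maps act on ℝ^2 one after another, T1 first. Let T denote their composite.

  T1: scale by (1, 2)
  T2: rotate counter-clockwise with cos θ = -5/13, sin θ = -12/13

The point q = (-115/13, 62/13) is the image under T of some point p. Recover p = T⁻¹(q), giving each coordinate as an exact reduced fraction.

T1 = [1 0 0; 0 2 0; 0 0 1]
T2·T1 = [-5/13 24/13 0; -12/13 -10/13 0; 0 0 1]
det M = 2; M⁻¹ = [-5/13 -12/13 0; 6/13 -5/26 0; 0 0 1]
M⁻¹ · (-115/13, 62/13)ᵀ = (-1, -5)ᵀ

p = (-1, -5)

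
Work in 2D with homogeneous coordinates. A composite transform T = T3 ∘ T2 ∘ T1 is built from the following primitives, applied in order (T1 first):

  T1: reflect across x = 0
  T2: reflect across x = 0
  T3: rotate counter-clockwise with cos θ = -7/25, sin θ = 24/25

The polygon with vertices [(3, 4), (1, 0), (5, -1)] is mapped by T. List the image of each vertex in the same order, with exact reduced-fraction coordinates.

T1 reflect across x = 0: (3, 4) → (-3, 4); (1, 0) → (-1, 0); (5, -1) → (-5, -1)
T2 reflect across x = 0: (-3, 4) → (3, 4); (-1, 0) → (1, 0); (-5, -1) → (5, -1)
T3 rotate counter-clockwise with cos θ = -7/25, sin θ = 24/25: (3, 4) → (-117/25, 44/25); (1, 0) → (-7/25, 24/25); (5, -1) → (-11/25, 127/25)

image vertices: (-117/25, 44/25), (-7/25, 24/25), (-11/25, 127/25)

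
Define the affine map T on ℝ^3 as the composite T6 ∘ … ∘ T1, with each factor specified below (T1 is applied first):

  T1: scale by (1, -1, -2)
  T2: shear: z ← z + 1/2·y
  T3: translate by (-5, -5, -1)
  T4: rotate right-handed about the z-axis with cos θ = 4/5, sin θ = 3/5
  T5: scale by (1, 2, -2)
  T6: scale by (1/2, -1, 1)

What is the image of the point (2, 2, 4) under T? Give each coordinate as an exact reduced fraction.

T1 scale by (1, -1, -2): (2, 2, 4) → (2, -2, -8)
T2 shear: z ← z + 1/2·y: (2, -2, -8) → (2, -2, -9)
T3 translate by (-5, -5, -1): (2, -2, -9) → (-3, -7, -10)
T4 rotate right-handed about the z-axis with cos θ = 4/5, sin θ = 3/5: (-3, -7, -10) → (9/5, -37/5, -10)
T5 scale by (1, 2, -2): (9/5, -37/5, -10) → (9/5, -74/5, 20)
T6 scale by (1/2, -1, 1): (9/5, -74/5, 20) → (9/10, 74/5, 20)

T(p) = (9/10, 74/5, 20)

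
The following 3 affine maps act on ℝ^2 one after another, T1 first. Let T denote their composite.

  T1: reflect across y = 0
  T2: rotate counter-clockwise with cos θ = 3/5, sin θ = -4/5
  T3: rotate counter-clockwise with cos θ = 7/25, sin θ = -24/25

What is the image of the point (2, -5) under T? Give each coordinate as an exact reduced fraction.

T(p) = (14/5, -23/5)

T1 reflect across y = 0: (2, -5) → (2, 5)
T2 rotate counter-clockwise with cos θ = 3/5, sin θ = -4/5: (2, 5) → (26/5, 7/5)
T3 rotate counter-clockwise with cos θ = 7/25, sin θ = -24/25: (26/5, 7/5) → (14/5, -23/5)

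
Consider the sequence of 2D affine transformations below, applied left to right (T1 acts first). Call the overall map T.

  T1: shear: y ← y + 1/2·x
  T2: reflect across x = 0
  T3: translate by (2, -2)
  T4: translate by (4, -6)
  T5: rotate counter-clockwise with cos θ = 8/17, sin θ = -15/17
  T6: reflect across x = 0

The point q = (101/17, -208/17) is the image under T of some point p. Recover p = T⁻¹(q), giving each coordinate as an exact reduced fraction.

p = (-2, -2)

T1 = [1 0 0; 1/2 1 0; 0 0 1]
T2·T1 = [-1 0 0; 1/2 1 0; 0 0 1]
T3·…·T1 = [-1 0 2; 1/2 1 -2; 0 0 1]
T4·…·T1 = [-1 0 6; 1/2 1 -8; 0 0 1]
T5·…·T1 = [-1/34 15/17 -72/17; 19/17 8/17 -154/17; 0 0 1]
T6·…·T1 = [1/34 -15/17 72/17; 19/17 8/17 -154/17; 0 0 1]
det M = 1; M⁻¹ = [8/17 15/17 6; -19/17 1/34 5; 0 0 1]
M⁻¹ · (101/17, -208/17)ᵀ = (-2, -2)ᵀ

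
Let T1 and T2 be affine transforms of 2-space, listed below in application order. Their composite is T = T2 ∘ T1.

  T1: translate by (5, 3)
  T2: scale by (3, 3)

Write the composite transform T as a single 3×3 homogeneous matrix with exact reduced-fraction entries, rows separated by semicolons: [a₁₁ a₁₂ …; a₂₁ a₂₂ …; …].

T1 = [1 0 5; 0 1 3; 0 0 1]
T2·T1 = [3 0 15; 0 3 9; 0 0 1]

T = [3 0 15; 0 3 9; 0 0 1]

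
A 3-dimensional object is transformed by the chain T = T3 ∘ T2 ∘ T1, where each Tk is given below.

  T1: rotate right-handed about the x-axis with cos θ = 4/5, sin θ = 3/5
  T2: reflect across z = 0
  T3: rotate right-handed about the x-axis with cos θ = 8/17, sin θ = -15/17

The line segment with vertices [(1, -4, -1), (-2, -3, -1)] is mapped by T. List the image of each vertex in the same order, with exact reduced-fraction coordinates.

T1 rotate right-handed about the x-axis with cos θ = 4/5, sin θ = 3/5: (1, -4, -1) → (1, -13/5, -16/5); (-2, -3, -1) → (-2, -9/5, -13/5)
T2 reflect across z = 0: (1, -13/5, -16/5) → (1, -13/5, 16/5); (-2, -9/5, -13/5) → (-2, -9/5, 13/5)
T3 rotate right-handed about the x-axis with cos θ = 8/17, sin θ = -15/17: (1, -13/5, 16/5) → (1, 8/5, 19/5); (-2, -9/5, 13/5) → (-2, 123/85, 239/85)

image vertices: (1, 8/5, 19/5), (-2, 123/85, 239/85)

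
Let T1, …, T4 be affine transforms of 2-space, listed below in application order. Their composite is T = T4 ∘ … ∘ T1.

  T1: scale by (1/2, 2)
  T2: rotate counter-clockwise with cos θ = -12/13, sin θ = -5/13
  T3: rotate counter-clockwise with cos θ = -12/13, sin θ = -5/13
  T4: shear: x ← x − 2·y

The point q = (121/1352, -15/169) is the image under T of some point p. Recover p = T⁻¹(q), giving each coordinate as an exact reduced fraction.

p = (-1/4, 0)

T1 = [1/2 0 0; 0 2 0; 0 0 1]
T2·T1 = [-6/13 10/13 0; -5/26 -24/13 0; 0 0 1]
T3·…·T1 = [119/338 -240/169 0; 60/169 238/169 0; 0 0 1]
T4·…·T1 = [-121/338 -716/169 0; 60/169 238/169 0; 0 0 1]
det M = 1; M⁻¹ = [238/169 716/169 0; -60/169 -121/338 0; 0 0 1]
M⁻¹ · (121/1352, -15/169)ᵀ = (-1/4, 0)ᵀ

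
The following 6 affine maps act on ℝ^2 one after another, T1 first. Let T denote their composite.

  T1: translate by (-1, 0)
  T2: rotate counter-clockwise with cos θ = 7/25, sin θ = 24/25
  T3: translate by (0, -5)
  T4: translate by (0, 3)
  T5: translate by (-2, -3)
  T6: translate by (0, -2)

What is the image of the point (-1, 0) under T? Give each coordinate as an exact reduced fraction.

T1 translate by (-1, 0): (-1, 0) → (-2, 0)
T2 rotate counter-clockwise with cos θ = 7/25, sin θ = 24/25: (-2, 0) → (-14/25, -48/25)
T3 translate by (0, -5): (-14/25, -48/25) → (-14/25, -173/25)
T4 translate by (0, 3): (-14/25, -173/25) → (-14/25, -98/25)
T5 translate by (-2, -3): (-14/25, -98/25) → (-64/25, -173/25)
T6 translate by (0, -2): (-64/25, -173/25) → (-64/25, -223/25)

T(p) = (-64/25, -223/25)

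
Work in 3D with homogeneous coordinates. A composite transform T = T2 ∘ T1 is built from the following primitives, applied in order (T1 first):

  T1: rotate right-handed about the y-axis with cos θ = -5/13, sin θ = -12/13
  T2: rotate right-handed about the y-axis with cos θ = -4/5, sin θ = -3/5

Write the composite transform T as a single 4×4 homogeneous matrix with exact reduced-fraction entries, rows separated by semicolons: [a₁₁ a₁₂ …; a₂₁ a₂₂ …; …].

T = [-16/65 0 63/65 0; 0 1 0 0; -63/65 0 -16/65 0; 0 0 0 1]

T1 = [-5/13 0 -12/13 0; 0 1 0 0; 12/13 0 -5/13 0; 0 0 0 1]
T2·T1 = [-16/65 0 63/65 0; 0 1 0 0; -63/65 0 -16/65 0; 0 0 0 1]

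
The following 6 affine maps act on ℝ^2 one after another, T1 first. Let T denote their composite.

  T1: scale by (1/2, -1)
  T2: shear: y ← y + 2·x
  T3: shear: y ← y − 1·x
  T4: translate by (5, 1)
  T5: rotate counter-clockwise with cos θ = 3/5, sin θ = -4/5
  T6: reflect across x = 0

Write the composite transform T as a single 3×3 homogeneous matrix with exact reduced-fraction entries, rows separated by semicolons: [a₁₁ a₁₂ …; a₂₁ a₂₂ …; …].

T1 = [1/2 0 0; 0 -1 0; 0 0 1]
T2·T1 = [1/2 0 0; 1 -1 0; 0 0 1]
T3·…·T1 = [1/2 0 0; 1/2 -1 0; 0 0 1]
T4·…·T1 = [1/2 0 5; 1/2 -1 1; 0 0 1]
T5·…·T1 = [7/10 -4/5 19/5; -1/10 -3/5 -17/5; 0 0 1]
T6·…·T1 = [-7/10 4/5 -19/5; -1/10 -3/5 -17/5; 0 0 1]

T = [-7/10 4/5 -19/5; -1/10 -3/5 -17/5; 0 0 1]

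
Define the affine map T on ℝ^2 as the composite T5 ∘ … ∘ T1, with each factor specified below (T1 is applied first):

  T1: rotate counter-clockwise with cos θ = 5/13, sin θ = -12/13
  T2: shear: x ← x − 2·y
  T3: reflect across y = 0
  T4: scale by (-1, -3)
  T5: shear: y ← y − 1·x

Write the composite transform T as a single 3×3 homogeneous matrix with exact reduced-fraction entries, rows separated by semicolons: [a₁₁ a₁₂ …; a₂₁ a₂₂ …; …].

T = [-29/13 -2/13 0; -7/13 17/13 0; 0 0 1]

T1 = [5/13 12/13 0; -12/13 5/13 0; 0 0 1]
T2·T1 = [29/13 2/13 0; -12/13 5/13 0; 0 0 1]
T3·…·T1 = [29/13 2/13 0; 12/13 -5/13 0; 0 0 1]
T4·…·T1 = [-29/13 -2/13 0; -36/13 15/13 0; 0 0 1]
T5·…·T1 = [-29/13 -2/13 0; -7/13 17/13 0; 0 0 1]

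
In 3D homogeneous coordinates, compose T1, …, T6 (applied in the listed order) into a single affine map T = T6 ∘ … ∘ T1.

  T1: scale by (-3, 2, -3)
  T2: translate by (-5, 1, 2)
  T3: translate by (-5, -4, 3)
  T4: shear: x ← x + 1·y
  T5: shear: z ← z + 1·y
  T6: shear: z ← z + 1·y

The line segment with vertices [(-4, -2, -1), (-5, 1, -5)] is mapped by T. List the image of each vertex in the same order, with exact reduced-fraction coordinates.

T1 scale by (-3, 2, -3): (-4, -2, -1) → (12, -4, 3); (-5, 1, -5) → (15, 2, 15)
T2 translate by (-5, 1, 2): (12, -4, 3) → (7, -3, 5); (15, 2, 15) → (10, 3, 17)
T3 translate by (-5, -4, 3): (7, -3, 5) → (2, -7, 8); (10, 3, 17) → (5, -1, 20)
T4 shear: x ← x + 1·y: (2, -7, 8) → (-5, -7, 8); (5, -1, 20) → (4, -1, 20)
T5 shear: z ← z + 1·y: (-5, -7, 8) → (-5, -7, 1); (4, -1, 20) → (4, -1, 19)
T6 shear: z ← z + 1·y: (-5, -7, 1) → (-5, -7, -6); (4, -1, 19) → (4, -1, 18)

image vertices: (-5, -7, -6), (4, -1, 18)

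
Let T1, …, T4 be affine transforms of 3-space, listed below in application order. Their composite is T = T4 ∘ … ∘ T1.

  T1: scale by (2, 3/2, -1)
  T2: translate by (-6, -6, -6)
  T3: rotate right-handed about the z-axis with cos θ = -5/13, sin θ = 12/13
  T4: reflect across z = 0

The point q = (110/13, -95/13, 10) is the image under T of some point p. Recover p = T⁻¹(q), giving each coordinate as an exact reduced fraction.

T1 = [2 0 0 0; 0 3/2 0 0; 0 0 -1 0; 0 0 0 1]
T2·T1 = [2 0 0 -6; 0 3/2 0 -6; 0 0 -1 -6; 0 0 0 1]
T3·…·T1 = [-10/13 -18/13 0 102/13; 24/13 -15/26 0 -42/13; 0 0 -1 -6; 0 0 0 1]
T4·…·T1 = [-10/13 -18/13 0 102/13; 24/13 -15/26 0 -42/13; 0 0 1 6; 0 0 0 1]
det M = 3; M⁻¹ = [-5/26 6/13 0 3; -8/13 -10/39 0 4; 0 0 1 -6; 0 0 0 1]
M⁻¹ · (110/13, -95/13, 10)ᵀ = (-2, 2/3, 4)ᵀ

p = (-2, 2/3, 4)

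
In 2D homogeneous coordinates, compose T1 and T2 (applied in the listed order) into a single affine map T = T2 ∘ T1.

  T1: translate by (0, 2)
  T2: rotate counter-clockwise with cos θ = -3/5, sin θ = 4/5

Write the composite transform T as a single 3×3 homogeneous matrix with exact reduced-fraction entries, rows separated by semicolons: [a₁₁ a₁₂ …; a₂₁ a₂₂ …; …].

T1 = [1 0 0; 0 1 2; 0 0 1]
T2·T1 = [-3/5 -4/5 -8/5; 4/5 -3/5 -6/5; 0 0 1]

T = [-3/5 -4/5 -8/5; 4/5 -3/5 -6/5; 0 0 1]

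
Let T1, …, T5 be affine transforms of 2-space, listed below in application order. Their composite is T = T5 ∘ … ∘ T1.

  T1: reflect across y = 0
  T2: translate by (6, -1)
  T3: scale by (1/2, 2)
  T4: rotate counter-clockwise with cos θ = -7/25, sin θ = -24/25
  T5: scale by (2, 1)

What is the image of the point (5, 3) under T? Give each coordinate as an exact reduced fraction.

T1 reflect across y = 0: (5, 3) → (5, -3)
T2 translate by (6, -1): (5, -3) → (11, -4)
T3 scale by (1/2, 2): (11, -4) → (11/2, -8)
T4 rotate counter-clockwise with cos θ = -7/25, sin θ = -24/25: (11/2, -8) → (-461/50, -76/25)
T5 scale by (2, 1): (-461/50, -76/25) → (-461/25, -76/25)

T(p) = (-461/25, -76/25)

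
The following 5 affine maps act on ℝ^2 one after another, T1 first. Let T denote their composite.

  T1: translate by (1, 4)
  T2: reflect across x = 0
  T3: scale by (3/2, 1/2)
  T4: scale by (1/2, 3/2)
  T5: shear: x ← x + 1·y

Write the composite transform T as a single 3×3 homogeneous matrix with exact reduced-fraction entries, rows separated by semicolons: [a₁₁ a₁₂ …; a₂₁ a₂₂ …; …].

T1 = [1 0 1; 0 1 4; 0 0 1]
T2·T1 = [-1 0 -1; 0 1 4; 0 0 1]
T3·…·T1 = [-3/2 0 -3/2; 0 1/2 2; 0 0 1]
T4·…·T1 = [-3/4 0 -3/4; 0 3/4 3; 0 0 1]
T5·…·T1 = [-3/4 3/4 9/4; 0 3/4 3; 0 0 1]

T = [-3/4 3/4 9/4; 0 3/4 3; 0 0 1]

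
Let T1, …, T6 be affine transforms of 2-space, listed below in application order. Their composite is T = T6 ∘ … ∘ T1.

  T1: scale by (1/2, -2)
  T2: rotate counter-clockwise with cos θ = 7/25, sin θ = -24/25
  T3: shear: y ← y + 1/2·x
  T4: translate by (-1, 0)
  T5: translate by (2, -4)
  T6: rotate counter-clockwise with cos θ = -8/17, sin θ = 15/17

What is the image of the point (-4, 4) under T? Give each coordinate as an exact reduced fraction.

T1 scale by (1/2, -2): (-4, 4) → (-2, -8)
T2 rotate counter-clockwise with cos θ = 7/25, sin θ = -24/25: (-2, -8) → (-206/25, -8/25)
T3 shear: y ← y + 1/2·x: (-206/25, -8/25) → (-206/25, -111/25)
T4 translate by (-1, 0): (-206/25, -111/25) → (-231/25, -111/25)
T5 translate by (2, -4): (-231/25, -111/25) → (-181/25, -211/25)
T6 rotate counter-clockwise with cos θ = -8/17, sin θ = 15/17: (-181/25, -211/25) → (4613/425, -1027/425)

T(p) = (4613/425, -1027/425)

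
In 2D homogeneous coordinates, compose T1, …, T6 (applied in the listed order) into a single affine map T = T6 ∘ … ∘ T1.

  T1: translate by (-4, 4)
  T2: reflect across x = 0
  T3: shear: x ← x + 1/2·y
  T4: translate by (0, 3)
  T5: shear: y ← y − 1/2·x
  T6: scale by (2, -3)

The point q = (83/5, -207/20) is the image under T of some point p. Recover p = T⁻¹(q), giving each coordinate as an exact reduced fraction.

p = (-2, 3/5)

T1 = [1 0 -4; 0 1 4; 0 0 1]
T2·T1 = [-1 0 4; 0 1 4; 0 0 1]
T3·…·T1 = [-1 1/2 6; 0 1 4; 0 0 1]
T4·…·T1 = [-1 1/2 6; 0 1 7; 0 0 1]
T5·…·T1 = [-1 1/2 6; 1/2 3/4 4; 0 0 1]
T6·…·T1 = [-2 1 12; -3/2 -9/4 -12; 0 0 1]
det M = 6; M⁻¹ = [-3/8 -1/6 5/2; 1/4 -1/3 -7; 0 0 1]
M⁻¹ · (83/5, -207/20)ᵀ = (-2, 3/5)ᵀ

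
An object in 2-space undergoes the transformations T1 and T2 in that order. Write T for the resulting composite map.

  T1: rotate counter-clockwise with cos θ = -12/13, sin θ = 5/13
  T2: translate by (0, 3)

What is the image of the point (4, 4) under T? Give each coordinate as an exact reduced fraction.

T(p) = (-68/13, 11/13)

T1 rotate counter-clockwise with cos θ = -12/13, sin θ = 5/13: (4, 4) → (-68/13, -28/13)
T2 translate by (0, 3): (-68/13, -28/13) → (-68/13, 11/13)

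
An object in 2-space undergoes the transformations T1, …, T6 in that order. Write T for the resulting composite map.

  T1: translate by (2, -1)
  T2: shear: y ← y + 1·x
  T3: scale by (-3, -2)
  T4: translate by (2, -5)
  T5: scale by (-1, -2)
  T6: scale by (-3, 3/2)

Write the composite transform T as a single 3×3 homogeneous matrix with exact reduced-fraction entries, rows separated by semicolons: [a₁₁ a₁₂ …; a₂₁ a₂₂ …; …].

T = [-9 0 -12; 6 6 21; 0 0 1]

T1 = [1 0 2; 0 1 -1; 0 0 1]
T2·T1 = [1 0 2; 1 1 1; 0 0 1]
T3·…·T1 = [-3 0 -6; -2 -2 -2; 0 0 1]
T4·…·T1 = [-3 0 -4; -2 -2 -7; 0 0 1]
T5·…·T1 = [3 0 4; 4 4 14; 0 0 1]
T6·…·T1 = [-9 0 -12; 6 6 21; 0 0 1]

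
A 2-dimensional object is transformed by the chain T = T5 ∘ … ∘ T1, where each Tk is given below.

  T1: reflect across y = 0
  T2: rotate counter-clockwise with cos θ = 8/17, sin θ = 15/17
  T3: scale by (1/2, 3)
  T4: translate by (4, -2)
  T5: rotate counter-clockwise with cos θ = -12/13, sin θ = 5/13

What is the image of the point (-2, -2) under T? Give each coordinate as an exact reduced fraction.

T1 reflect across y = 0: (-2, -2) → (-2, 2)
T2 rotate counter-clockwise with cos θ = 8/17, sin θ = 15/17: (-2, 2) → (-46/17, -14/17)
T3 scale by (1/2, 3): (-46/17, -14/17) → (-23/17, -42/17)
T4 translate by (4, -2): (-23/17, -42/17) → (45/17, -76/17)
T5 rotate counter-clockwise with cos θ = -12/13, sin θ = 5/13: (45/17, -76/17) → (-160/221, 1137/221)

T(p) = (-160/221, 1137/221)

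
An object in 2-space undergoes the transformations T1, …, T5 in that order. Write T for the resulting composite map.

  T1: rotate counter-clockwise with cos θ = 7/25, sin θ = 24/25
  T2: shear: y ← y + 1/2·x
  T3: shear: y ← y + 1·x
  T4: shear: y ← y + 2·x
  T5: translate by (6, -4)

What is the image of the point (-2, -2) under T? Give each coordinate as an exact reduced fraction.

T1 rotate counter-clockwise with cos θ = 7/25, sin θ = 24/25: (-2, -2) → (34/25, -62/25)
T2 shear: y ← y + 1/2·x: (34/25, -62/25) → (34/25, -9/5)
T3 shear: y ← y + 1·x: (34/25, -9/5) → (34/25, -11/25)
T4 shear: y ← y + 2·x: (34/25, -11/25) → (34/25, 57/25)
T5 translate by (6, -4): (34/25, 57/25) → (184/25, -43/25)

T(p) = (184/25, -43/25)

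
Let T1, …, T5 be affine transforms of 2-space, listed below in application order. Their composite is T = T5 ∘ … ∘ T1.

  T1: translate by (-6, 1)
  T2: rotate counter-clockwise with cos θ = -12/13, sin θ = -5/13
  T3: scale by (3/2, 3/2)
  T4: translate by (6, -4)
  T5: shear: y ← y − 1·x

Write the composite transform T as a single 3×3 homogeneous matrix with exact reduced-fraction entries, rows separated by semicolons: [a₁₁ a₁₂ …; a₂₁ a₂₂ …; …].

T = [-18/13 15/26 387/26; 21/26 -51/26 -437/26; 0 0 1]

T1 = [1 0 -6; 0 1 1; 0 0 1]
T2·T1 = [-12/13 5/13 77/13; -5/13 -12/13 18/13; 0 0 1]
T3·…·T1 = [-18/13 15/26 231/26; -15/26 -18/13 27/13; 0 0 1]
T4·…·T1 = [-18/13 15/26 387/26; -15/26 -18/13 -25/13; 0 0 1]
T5·…·T1 = [-18/13 15/26 387/26; 21/26 -51/26 -437/26; 0 0 1]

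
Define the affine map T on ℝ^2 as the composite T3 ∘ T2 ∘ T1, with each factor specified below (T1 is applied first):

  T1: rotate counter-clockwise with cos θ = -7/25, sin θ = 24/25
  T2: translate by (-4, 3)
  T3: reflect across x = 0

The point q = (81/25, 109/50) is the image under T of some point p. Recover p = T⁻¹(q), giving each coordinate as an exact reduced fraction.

p = (-1, -1/2)

T1 = [-7/25 -24/25 0; 24/25 -7/25 0; 0 0 1]
T2·T1 = [-7/25 -24/25 -4; 24/25 -7/25 3; 0 0 1]
T3·…·T1 = [7/25 24/25 4; 24/25 -7/25 3; 0 0 1]
det M = -1; M⁻¹ = [7/25 24/25 -4; 24/25 -7/25 -3; 0 0 1]
M⁻¹ · (81/25, 109/50)ᵀ = (-1, -1/2)ᵀ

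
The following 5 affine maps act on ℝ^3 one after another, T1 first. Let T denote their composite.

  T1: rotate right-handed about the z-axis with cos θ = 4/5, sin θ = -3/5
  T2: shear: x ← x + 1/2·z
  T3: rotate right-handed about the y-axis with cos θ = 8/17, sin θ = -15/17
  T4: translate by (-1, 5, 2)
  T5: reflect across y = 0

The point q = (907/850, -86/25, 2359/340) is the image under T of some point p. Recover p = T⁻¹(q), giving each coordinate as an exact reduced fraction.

p = (5, 9/5, 1/2)

T1 = [4/5 3/5 0 0; -3/5 4/5 0 0; 0 0 1 0; 0 0 0 1]
T2·T1 = [4/5 3/5 1/2 0; -3/5 4/5 0 0; 0 0 1 0; 0 0 0 1]
T3·…·T1 = [32/85 24/85 -11/17 0; -3/5 4/5 0 0; 12/17 9/17 31/34 0; 0 0 0 1]
T4·…·T1 = [32/85 24/85 -11/17 -1; -3/5 4/5 0 5; 12/17 9/17 31/34 2; 0 0 0 1]
T5·…·T1 = [32/85 24/85 -11/17 -1; 3/5 -4/5 0 -5; 12/17 9/17 31/34 2; 0 0 0 1]
det M = -1; M⁻¹ = [62/85 3/5 44/85 229/85; 93/170 -4/5 33/85 -719/170; -15/17 0 8/17 -31/17; 0 0 0 1]
M⁻¹ · (907/850, -86/25, 2359/340)ᵀ = (5, 9/5, 1/2)ᵀ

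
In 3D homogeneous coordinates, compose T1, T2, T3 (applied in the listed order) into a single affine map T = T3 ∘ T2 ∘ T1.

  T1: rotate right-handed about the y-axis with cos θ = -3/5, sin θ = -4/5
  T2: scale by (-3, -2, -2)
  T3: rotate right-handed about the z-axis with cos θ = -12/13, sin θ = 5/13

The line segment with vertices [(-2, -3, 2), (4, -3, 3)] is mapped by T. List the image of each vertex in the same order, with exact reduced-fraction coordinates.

image vertices: (-222/65, -66/13, 28/5), (-78/5, 0, -14/5)

T1 rotate right-handed about the y-axis with cos θ = -3/5, sin θ = -4/5: (-2, -3, 2) → (-2/5, -3, -14/5); (4, -3, 3) → (-24/5, -3, 7/5)
T2 scale by (-3, -2, -2): (-2/5, -3, -14/5) → (6/5, 6, 28/5); (-24/5, -3, 7/5) → (72/5, 6, -14/5)
T3 rotate right-handed about the z-axis with cos θ = -12/13, sin θ = 5/13: (6/5, 6, 28/5) → (-222/65, -66/13, 28/5); (72/5, 6, -14/5) → (-78/5, 0, -14/5)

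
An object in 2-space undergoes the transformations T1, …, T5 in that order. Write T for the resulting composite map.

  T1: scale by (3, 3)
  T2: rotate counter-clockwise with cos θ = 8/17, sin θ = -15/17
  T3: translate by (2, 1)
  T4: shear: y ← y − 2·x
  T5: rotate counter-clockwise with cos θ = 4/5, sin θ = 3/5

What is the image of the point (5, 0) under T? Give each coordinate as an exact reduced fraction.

T(p) = (2164/85, -1602/85)

T1 scale by (3, 3): (5, 0) → (15, 0)
T2 rotate counter-clockwise with cos θ = 8/17, sin θ = -15/17: (15, 0) → (120/17, -225/17)
T3 translate by (2, 1): (120/17, -225/17) → (154/17, -208/17)
T4 shear: y ← y − 2·x: (154/17, -208/17) → (154/17, -516/17)
T5 rotate counter-clockwise with cos θ = 4/5, sin θ = 3/5: (154/17, -516/17) → (2164/85, -1602/85)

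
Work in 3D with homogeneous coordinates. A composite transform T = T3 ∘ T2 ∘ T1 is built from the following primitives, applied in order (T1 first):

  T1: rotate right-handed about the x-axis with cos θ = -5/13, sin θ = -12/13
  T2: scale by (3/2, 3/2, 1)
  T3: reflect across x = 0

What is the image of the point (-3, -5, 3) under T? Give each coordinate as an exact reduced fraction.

T(p) = (9/2, 183/26, 45/13)

T1 rotate right-handed about the x-axis with cos θ = -5/13, sin θ = -12/13: (-3, -5, 3) → (-3, 61/13, 45/13)
T2 scale by (3/2, 3/2, 1): (-3, 61/13, 45/13) → (-9/2, 183/26, 45/13)
T3 reflect across x = 0: (-9/2, 183/26, 45/13) → (9/2, 183/26, 45/13)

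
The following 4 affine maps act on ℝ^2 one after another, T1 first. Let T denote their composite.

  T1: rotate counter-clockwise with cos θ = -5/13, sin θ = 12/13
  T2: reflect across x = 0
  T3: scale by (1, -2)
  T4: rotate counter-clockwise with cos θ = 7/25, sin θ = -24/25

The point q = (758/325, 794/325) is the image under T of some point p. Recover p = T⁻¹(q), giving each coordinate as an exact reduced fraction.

T1 = [-5/13 -12/13 0; 12/13 -5/13 0; 0 0 1]
T2·T1 = [5/13 12/13 0; 12/13 -5/13 0; 0 0 1]
T3·…·T1 = [5/13 12/13 0; -24/13 10/13 0; 0 0 1]
T4·…·T1 = [-541/325 324/325 0; -288/325 -218/325 0; 0 0 1]
det M = 2; M⁻¹ = [-109/325 -162/325 0; 144/325 -541/650 0; 0 0 1]
M⁻¹ · (758/325, 794/325)ᵀ = (-2, -1)ᵀ

p = (-2, -1)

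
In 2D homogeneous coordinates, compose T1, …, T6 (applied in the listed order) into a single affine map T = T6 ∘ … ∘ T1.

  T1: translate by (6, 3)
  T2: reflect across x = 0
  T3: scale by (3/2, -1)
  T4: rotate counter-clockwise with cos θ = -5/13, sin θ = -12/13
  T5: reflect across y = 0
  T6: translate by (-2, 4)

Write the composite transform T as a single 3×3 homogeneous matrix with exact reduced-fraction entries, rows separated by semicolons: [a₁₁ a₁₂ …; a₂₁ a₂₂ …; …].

T = [15/26 -12/13 -17/13; -18/13 -5/13 -71/13; 0 0 1]

T1 = [1 0 6; 0 1 3; 0 0 1]
T2·T1 = [-1 0 -6; 0 1 3; 0 0 1]
T3·…·T1 = [-3/2 0 -9; 0 -1 -3; 0 0 1]
T4·…·T1 = [15/26 -12/13 9/13; 18/13 5/13 123/13; 0 0 1]
T5·…·T1 = [15/26 -12/13 9/13; -18/13 -5/13 -123/13; 0 0 1]
T6·…·T1 = [15/26 -12/13 -17/13; -18/13 -5/13 -71/13; 0 0 1]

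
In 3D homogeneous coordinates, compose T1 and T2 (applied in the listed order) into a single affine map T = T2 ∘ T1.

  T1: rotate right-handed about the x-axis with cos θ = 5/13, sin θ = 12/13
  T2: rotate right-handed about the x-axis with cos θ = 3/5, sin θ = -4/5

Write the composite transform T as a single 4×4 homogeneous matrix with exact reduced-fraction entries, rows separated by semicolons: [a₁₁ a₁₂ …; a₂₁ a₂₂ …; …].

T = [1 0 0 0; 0 63/65 -16/65 0; 0 16/65 63/65 0; 0 0 0 1]

T1 = [1 0 0 0; 0 5/13 -12/13 0; 0 12/13 5/13 0; 0 0 0 1]
T2·T1 = [1 0 0 0; 0 63/65 -16/65 0; 0 16/65 63/65 0; 0 0 0 1]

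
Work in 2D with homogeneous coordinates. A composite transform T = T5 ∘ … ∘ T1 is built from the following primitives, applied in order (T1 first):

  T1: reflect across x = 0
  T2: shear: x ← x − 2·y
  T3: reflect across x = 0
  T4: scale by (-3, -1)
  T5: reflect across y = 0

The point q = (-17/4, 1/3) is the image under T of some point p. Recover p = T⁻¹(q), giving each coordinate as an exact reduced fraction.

p = (3/4, 1/3)

T1 = [-1 0 0; 0 1 0; 0 0 1]
T2·T1 = [-1 -2 0; 0 1 0; 0 0 1]
T3·…·T1 = [1 2 0; 0 1 0; 0 0 1]
T4·…·T1 = [-3 -6 0; 0 -1 0; 0 0 1]
T5·…·T1 = [-3 -6 0; 0 1 0; 0 0 1]
det M = -3; M⁻¹ = [-1/3 -2 0; 0 1 0; 0 0 1]
M⁻¹ · (-17/4, 1/3)ᵀ = (3/4, 1/3)ᵀ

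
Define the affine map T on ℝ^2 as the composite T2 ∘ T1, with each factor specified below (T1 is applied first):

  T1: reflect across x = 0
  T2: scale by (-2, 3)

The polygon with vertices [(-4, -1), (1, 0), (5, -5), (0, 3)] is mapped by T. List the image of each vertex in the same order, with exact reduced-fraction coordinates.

image vertices: (-8, -3), (2, 0), (10, -15), (0, 9)

T1 reflect across x = 0: (-4, -1) → (4, -1); (1, 0) → (-1, 0); (5, -5) → (-5, -5); (0, 3) → (0, 3)
T2 scale by (-2, 3): (4, -1) → (-8, -3); (-1, 0) → (2, 0); (-5, -5) → (10, -15); (0, 3) → (0, 9)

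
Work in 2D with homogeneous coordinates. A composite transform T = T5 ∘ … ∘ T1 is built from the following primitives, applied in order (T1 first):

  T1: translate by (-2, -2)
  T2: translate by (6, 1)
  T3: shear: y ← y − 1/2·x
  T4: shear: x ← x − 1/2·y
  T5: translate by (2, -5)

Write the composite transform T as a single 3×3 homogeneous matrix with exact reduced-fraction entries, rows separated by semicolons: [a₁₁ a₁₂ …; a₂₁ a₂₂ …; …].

T = [5/4 -1/2 15/2; -1/2 1 -8; 0 0 1]

T1 = [1 0 -2; 0 1 -2; 0 0 1]
T2·T1 = [1 0 4; 0 1 -1; 0 0 1]
T3·…·T1 = [1 0 4; -1/2 1 -3; 0 0 1]
T4·…·T1 = [5/4 -1/2 11/2; -1/2 1 -3; 0 0 1]
T5·…·T1 = [5/4 -1/2 15/2; -1/2 1 -8; 0 0 1]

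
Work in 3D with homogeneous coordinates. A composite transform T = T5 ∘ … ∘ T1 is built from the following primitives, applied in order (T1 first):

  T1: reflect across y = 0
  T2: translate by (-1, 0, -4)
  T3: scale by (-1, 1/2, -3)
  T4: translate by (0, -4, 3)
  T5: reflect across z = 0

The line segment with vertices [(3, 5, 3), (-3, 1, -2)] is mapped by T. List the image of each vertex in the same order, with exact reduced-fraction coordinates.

image vertices: (-2, -13/2, -6), (4, -9/2, -21)

T1 reflect across y = 0: (3, 5, 3) → (3, -5, 3); (-3, 1, -2) → (-3, -1, -2)
T2 translate by (-1, 0, -4): (3, -5, 3) → (2, -5, -1); (-3, -1, -2) → (-4, -1, -6)
T3 scale by (-1, 1/2, -3): (2, -5, -1) → (-2, -5/2, 3); (-4, -1, -6) → (4, -1/2, 18)
T4 translate by (0, -4, 3): (-2, -5/2, 3) → (-2, -13/2, 6); (4, -1/2, 18) → (4, -9/2, 21)
T5 reflect across z = 0: (-2, -13/2, 6) → (-2, -13/2, -6); (4, -9/2, 21) → (4, -9/2, -21)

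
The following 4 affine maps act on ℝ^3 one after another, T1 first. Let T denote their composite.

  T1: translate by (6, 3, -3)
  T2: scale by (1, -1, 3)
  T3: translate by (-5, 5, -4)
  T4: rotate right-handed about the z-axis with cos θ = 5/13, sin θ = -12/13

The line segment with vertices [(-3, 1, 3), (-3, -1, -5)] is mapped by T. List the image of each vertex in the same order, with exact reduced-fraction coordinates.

image vertices: (2/13, 29/13, -4), (2, 3, -28)

T1 translate by (6, 3, -3): (-3, 1, 3) → (3, 4, 0); (-3, -1, -5) → (3, 2, -8)
T2 scale by (1, -1, 3): (3, 4, 0) → (3, -4, 0); (3, 2, -8) → (3, -2, -24)
T3 translate by (-5, 5, -4): (3, -4, 0) → (-2, 1, -4); (3, -2, -24) → (-2, 3, -28)
T4 rotate right-handed about the z-axis with cos θ = 5/13, sin θ = -12/13: (-2, 1, -4) → (2/13, 29/13, -4); (-2, 3, -28) → (2, 3, -28)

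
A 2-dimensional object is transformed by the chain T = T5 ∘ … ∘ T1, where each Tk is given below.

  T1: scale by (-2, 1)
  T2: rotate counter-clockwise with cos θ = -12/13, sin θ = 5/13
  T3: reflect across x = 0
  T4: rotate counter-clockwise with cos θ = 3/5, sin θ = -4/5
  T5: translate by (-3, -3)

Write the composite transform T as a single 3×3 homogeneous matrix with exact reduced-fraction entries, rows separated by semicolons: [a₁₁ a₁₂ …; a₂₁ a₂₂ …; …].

T1 = [-2 0 0; 0 1 0; 0 0 1]
T2·T1 = [24/13 -5/13 0; -10/13 -12/13 0; 0 0 1]
T3·…·T1 = [-24/13 5/13 0; -10/13 -12/13 0; 0 0 1]
T4·…·T1 = [-112/65 -33/65 0; 66/65 -56/65 0; 0 0 1]
T5·…·T1 = [-112/65 -33/65 -3; 66/65 -56/65 -3; 0 0 1]

T = [-112/65 -33/65 -3; 66/65 -56/65 -3; 0 0 1]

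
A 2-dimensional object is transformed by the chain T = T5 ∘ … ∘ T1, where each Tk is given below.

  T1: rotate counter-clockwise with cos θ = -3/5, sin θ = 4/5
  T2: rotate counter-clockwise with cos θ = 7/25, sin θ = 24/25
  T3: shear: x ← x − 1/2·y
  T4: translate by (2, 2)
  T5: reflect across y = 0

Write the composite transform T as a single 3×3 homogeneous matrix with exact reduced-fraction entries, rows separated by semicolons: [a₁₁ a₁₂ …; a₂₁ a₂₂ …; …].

T = [-19/25 41/50 2; 44/125 117/125 -2; 0 0 1]

T1 = [-3/5 -4/5 0; 4/5 -3/5 0; 0 0 1]
T2·T1 = [-117/125 44/125 0; -44/125 -117/125 0; 0 0 1]
T3·…·T1 = [-19/25 41/50 0; -44/125 -117/125 0; 0 0 1]
T4·…·T1 = [-19/25 41/50 2; -44/125 -117/125 2; 0 0 1]
T5·…·T1 = [-19/25 41/50 2; 44/125 117/125 -2; 0 0 1]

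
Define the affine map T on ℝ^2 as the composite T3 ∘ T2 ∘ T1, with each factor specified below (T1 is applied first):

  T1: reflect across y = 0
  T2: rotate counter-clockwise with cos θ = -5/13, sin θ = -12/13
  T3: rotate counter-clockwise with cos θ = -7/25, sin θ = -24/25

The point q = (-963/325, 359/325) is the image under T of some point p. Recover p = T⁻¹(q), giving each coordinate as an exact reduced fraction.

T1 = [1 0 0; 0 -1 0; 0 0 1]
T2·T1 = [-5/13 -12/13 0; -12/13 5/13 0; 0 0 1]
T3·…·T1 = [-253/325 204/325 0; 204/325 253/325 0; 0 0 1]
det M = -1; M⁻¹ = [-253/325 204/325 0; 204/325 253/325 0; 0 0 1]
M⁻¹ · (-963/325, 359/325)ᵀ = (3, -1)ᵀ

p = (3, -1)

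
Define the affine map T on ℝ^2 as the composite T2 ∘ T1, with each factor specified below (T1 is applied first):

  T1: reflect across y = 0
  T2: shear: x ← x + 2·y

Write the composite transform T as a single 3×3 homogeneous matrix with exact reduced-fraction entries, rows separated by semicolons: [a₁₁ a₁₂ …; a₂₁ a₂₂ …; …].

T1 = [1 0 0; 0 -1 0; 0 0 1]
T2·T1 = [1 -2 0; 0 -1 0; 0 0 1]

T = [1 -2 0; 0 -1 0; 0 0 1]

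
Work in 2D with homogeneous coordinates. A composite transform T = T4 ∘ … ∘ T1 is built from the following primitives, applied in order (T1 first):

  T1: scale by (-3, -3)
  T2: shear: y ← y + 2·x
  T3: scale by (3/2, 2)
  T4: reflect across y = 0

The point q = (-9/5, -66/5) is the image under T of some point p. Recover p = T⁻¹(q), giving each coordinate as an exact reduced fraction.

p = (2/5, -3)

T1 = [-3 0 0; 0 -3 0; 0 0 1]
T2·T1 = [-3 0 0; -6 -3 0; 0 0 1]
T3·…·T1 = [-9/2 0 0; -12 -6 0; 0 0 1]
T4·…·T1 = [-9/2 0 0; 12 6 0; 0 0 1]
det M = -27; M⁻¹ = [-2/9 0 0; 4/9 1/6 0; 0 0 1]
M⁻¹ · (-9/5, -66/5)ᵀ = (2/5, -3)ᵀ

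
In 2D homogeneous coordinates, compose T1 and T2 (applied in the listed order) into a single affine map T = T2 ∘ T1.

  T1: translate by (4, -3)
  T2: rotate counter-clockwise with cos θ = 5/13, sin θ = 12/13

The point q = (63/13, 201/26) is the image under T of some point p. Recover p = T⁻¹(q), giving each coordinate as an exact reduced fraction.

p = (5, 3/2)

T1 = [1 0 4; 0 1 -3; 0 0 1]
T2·T1 = [5/13 -12/13 56/13; 12/13 5/13 33/13; 0 0 1]
det M = 1; M⁻¹ = [5/13 12/13 -4; -12/13 5/13 3; 0 0 1]
M⁻¹ · (63/13, 201/26)ᵀ = (5, 3/2)ᵀ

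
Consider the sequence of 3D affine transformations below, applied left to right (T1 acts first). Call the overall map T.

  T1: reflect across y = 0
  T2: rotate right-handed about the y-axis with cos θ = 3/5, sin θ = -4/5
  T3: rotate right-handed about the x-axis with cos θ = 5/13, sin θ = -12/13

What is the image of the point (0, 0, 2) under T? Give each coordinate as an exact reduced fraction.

T(p) = (-8/5, 72/65, 6/13)

T1 reflect across y = 0: (0, 0, 2) → (0, 0, 2)
T2 rotate right-handed about the y-axis with cos θ = 3/5, sin θ = -4/5: (0, 0, 2) → (-8/5, 0, 6/5)
T3 rotate right-handed about the x-axis with cos θ = 5/13, sin θ = -12/13: (-8/5, 0, 6/5) → (-8/5, 72/65, 6/13)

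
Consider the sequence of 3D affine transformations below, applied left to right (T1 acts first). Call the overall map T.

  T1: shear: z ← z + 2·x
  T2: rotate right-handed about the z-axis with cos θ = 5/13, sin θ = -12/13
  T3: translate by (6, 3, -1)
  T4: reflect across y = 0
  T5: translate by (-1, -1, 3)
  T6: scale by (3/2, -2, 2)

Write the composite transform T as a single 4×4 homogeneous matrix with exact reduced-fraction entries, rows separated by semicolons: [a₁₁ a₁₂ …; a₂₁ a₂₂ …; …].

T = [15/26 18/13 0 15/2; -24/13 10/13 0 8; 4 0 2 4; 0 0 0 1]

T1 = [1 0 0 0; 0 1 0 0; 2 0 1 0; 0 0 0 1]
T2·T1 = [5/13 12/13 0 0; -12/13 5/13 0 0; 2 0 1 0; 0 0 0 1]
T3·…·T1 = [5/13 12/13 0 6; -12/13 5/13 0 3; 2 0 1 -1; 0 0 0 1]
T4·…·T1 = [5/13 12/13 0 6; 12/13 -5/13 0 -3; 2 0 1 -1; 0 0 0 1]
T5·…·T1 = [5/13 12/13 0 5; 12/13 -5/13 0 -4; 2 0 1 2; 0 0 0 1]
T6·…·T1 = [15/26 18/13 0 15/2; -24/13 10/13 0 8; 4 0 2 4; 0 0 0 1]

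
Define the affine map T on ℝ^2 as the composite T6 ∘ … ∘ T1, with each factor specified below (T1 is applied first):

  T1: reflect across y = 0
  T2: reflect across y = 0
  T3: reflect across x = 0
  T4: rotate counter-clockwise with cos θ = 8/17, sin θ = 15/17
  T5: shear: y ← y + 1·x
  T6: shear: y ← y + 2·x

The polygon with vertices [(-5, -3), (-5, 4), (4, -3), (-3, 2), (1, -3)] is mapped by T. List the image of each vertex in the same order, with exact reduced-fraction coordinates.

T1 reflect across y = 0: (-5, -3) → (-5, 3); (-5, 4) → (-5, -4); (4, -3) → (4, 3); (-3, 2) → (-3, -2); (1, -3) → (1, 3)
T2 reflect across y = 0: (-5, 3) → (-5, -3); (-5, -4) → (-5, 4); (4, 3) → (4, -3); (-3, -2) → (-3, 2); (1, 3) → (1, -3)
T3 reflect across x = 0: (-5, -3) → (5, -3); (-5, 4) → (5, 4); (4, -3) → (-4, -3); (-3, 2) → (3, 2); (1, -3) → (-1, -3)
T4 rotate counter-clockwise with cos θ = 8/17, sin θ = 15/17: (5, -3) → (5, 3); (5, 4) → (-20/17, 107/17); (-4, -3) → (13/17, -84/17); (3, 2) → (-6/17, 61/17); (-1, -3) → (37/17, -39/17)
T5 shear: y ← y + 1·x: (5, 3) → (5, 8); (-20/17, 107/17) → (-20/17, 87/17); (13/17, -84/17) → (13/17, -71/17); (-6/17, 61/17) → (-6/17, 55/17); (37/17, -39/17) → (37/17, -2/17)
T6 shear: y ← y + 2·x: (5, 8) → (5, 18); (-20/17, 87/17) → (-20/17, 47/17); (13/17, -71/17) → (13/17, -45/17); (-6/17, 55/17) → (-6/17, 43/17); (37/17, -2/17) → (37/17, 72/17)

image vertices: (5, 18), (-20/17, 47/17), (13/17, -45/17), (-6/17, 43/17), (37/17, 72/17)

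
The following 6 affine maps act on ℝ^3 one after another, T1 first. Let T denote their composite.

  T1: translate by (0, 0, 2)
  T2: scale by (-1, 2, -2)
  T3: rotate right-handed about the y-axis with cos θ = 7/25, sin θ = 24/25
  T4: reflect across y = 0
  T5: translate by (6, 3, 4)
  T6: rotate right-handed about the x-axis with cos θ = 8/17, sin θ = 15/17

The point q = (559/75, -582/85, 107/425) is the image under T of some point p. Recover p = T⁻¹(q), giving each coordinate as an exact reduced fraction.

p = (5/3, 3, -3)

T1 = [1 0 0 0; 0 1 0 0; 0 0 1 2; 0 0 0 1]
T2·T1 = [-1 0 0 0; 0 2 0 0; 0 0 -2 -4; 0 0 0 1]
T3·…·T1 = [-7/25 0 -48/25 -96/25; 0 2 0 0; 24/25 0 -14/25 -28/25; 0 0 0 1]
T4·…·T1 = [-7/25 0 -48/25 -96/25; 0 -2 0 0; 24/25 0 -14/25 -28/25; 0 0 0 1]
T5·…·T1 = [-7/25 0 -48/25 54/25; 0 -2 0 3; 24/25 0 -14/25 72/25; 0 0 0 1]
T6·…·T1 = [-7/25 0 -48/25 54/25; -72/85 -16/17 42/85 -96/85; 192/425 -30/17 -112/425 1701/425; 0 0 0 1]
det M = -4; M⁻¹ = [-7/25 -72/85 192/425 -54/25; 0 -4/17 -15/34 3/2; -12/25 21/170 -28/425 36/25; 0 0 0 1]
M⁻¹ · (559/75, -582/85, 107/425)ᵀ = (5/3, 3, -3)ᵀ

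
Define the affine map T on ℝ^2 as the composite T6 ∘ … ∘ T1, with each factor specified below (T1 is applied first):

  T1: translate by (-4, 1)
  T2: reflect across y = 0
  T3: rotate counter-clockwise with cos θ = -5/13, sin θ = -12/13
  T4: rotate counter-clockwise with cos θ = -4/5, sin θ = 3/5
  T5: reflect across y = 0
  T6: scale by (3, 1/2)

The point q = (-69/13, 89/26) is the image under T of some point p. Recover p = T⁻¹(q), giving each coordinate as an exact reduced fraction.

T1 = [1 0 -4; 0 1 1; 0 0 1]
T2·T1 = [1 0 -4; 0 -1 -1; 0 0 1]
T3·…·T1 = [-5/13 -12/13 8/13; -12/13 5/13 53/13; 0 0 1]
T4·…·T1 = [56/65 33/65 -191/65; 33/65 -56/65 -188/65; 0 0 1]
T5·…·T1 = [56/65 33/65 -191/65; -33/65 56/65 188/65; 0 0 1]
T6·…·T1 = [168/65 99/65 -573/65; -33/130 28/65 94/65; 0 0 1]
det M = 3/2; M⁻¹ = [56/195 -66/65 4; 11/65 112/65 -1; 0 0 1]
M⁻¹ · (-69/13, 89/26)ᵀ = (-1, 4)ᵀ

p = (-1, 4)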